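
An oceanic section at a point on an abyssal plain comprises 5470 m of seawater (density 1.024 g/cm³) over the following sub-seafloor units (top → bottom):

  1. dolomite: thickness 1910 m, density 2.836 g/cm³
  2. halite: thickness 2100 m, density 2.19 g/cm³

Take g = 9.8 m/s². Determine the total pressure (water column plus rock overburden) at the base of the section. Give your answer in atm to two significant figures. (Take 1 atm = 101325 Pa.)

seawater: 1024 kg/m³ × 9.8 m/s² × 5470 m = 5.489×10^7 Pa = 541.7 atm
dolomite: 2836 kg/m³ × 9.8 m/s² × 1910 m = 5.308×10^7 Pa = 523.9 atm
halite: 2190 kg/m³ × 9.8 m/s² × 2100 m = 4.507×10^7 Pa = 444.8 atm
Total = 541.7 + 523.9 + 444.8 = 1510.5 atm

1500 atm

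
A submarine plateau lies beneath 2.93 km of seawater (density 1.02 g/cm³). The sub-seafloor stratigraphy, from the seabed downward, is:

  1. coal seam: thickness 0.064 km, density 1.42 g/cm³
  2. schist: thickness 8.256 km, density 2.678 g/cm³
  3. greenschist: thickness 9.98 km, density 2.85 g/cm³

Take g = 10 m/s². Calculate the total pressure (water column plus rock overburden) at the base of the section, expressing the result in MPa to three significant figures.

536 MPa

seawater: 1020 kg/m³ × 10 m/s² × 2930 m = 2.989×10^7 Pa = 29.89 MPa
coal seam: 1420 kg/m³ × 10 m/s² × 64 m = 9.088×10^5 Pa = 0.9088 MPa
schist: 2678 kg/m³ × 10 m/s² × 8256 m = 2.211×10^8 Pa = 221.1 MPa
greenschist: 2850 kg/m³ × 10 m/s² × 9980 m = 2.844×10^8 Pa = 284.4 MPa
Total = 29.89 + 0.9088 + 221.1 + 284.4 = 536.32 MPa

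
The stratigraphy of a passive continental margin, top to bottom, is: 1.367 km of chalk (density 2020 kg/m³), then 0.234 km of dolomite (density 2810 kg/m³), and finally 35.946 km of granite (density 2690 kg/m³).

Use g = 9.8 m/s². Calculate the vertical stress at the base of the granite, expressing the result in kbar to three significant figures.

9.81 kbar

chalk: 2020 kg/m³ × 9.8 m/s² × 1367 m = 2.706×10^7 Pa = 0.2706 kbar
dolomite: 2810 kg/m³ × 9.8 m/s² × 234 m = 6.444×10^6 Pa = 0.06444 kbar
granite: 2690 kg/m³ × 9.8 m/s² × 35946 m = 9.476×10^8 Pa = 9.476 kbar
Total = 0.2706 + 0.06444 + 9.476 = 9.8111 kbar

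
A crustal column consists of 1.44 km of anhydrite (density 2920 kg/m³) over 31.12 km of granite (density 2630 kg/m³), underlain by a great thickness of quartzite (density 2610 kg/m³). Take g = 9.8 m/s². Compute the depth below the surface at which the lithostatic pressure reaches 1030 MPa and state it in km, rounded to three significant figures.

39.9 km

Pressure at base of upper layers: 2920×9.8×1440 + 2630×9.8×31120 = 8.433×10^8 Pa = 843.3 MPa
Remaining pressure to be supplied by quartzite: 1.030×10^9 − 8.433×10^8 = 1.867×10^8 Pa
Additional depth in quartzite = 1.867×10^8 Pa / (2610 kg/m³ × 9.8 m/s²) = 7299.5 m
Total depth = 32560 m + 7299.5 m = 39859 m
= 39.859 km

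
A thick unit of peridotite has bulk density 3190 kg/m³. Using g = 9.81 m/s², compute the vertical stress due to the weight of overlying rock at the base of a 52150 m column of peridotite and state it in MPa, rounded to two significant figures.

peridotite: 3190 kg/m³ × 9.81 m/s² × 52150 m = 1.632×10^9 Pa = 1632 MPa

1600 MPa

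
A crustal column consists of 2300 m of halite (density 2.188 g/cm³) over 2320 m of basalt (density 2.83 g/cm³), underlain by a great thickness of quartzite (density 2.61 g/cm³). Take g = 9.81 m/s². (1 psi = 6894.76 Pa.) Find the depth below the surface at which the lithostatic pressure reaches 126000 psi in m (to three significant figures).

34100 m

Pressure at base of upper layers: 2188×9.81×2300 + 2830×9.81×2320 = 1.138×10^8 Pa = 16502 psi
Remaining pressure to be supplied by quartzite: 8.687×10^8 − 1.138×10^8 = 7.550×10^8 Pa
Additional depth in quartzite = 7.550×10^8 Pa / (2610 kg/m³ × 9.81 m/s²) = 29486 m
Total depth = 4620 m + 29486 m = 34106 m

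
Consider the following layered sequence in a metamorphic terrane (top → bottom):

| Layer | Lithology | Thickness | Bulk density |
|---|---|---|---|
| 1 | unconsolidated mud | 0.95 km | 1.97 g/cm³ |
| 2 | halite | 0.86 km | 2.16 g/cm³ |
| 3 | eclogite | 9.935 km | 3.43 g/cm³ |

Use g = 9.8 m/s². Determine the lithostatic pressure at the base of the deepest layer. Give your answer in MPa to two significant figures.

370 MPa

unconsolidated mud: 1970 kg/m³ × 9.8 m/s² × 950 m = 1.834×10^7 Pa = 18.34 MPa
halite: 2160 kg/m³ × 9.8 m/s² × 860 m = 1.820×10^7 Pa = 18.20 MPa
eclogite: 3430 kg/m³ × 9.8 m/s² × 9935 m = 3.340×10^8 Pa = 334.0 MPa
Total = 18.34 + 18.20 + 334.0 = 370.50 MPa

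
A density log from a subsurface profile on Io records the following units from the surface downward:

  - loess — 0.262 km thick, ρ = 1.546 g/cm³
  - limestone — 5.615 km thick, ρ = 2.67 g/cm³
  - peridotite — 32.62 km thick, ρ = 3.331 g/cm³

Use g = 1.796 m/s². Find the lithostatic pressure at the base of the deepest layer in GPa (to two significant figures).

0.22 GPa

loess: 1546 kg/m³ × 1.796 m/s² × 262 m = 7.275×10^5 Pa = 7.275×10^-4 GPa
limestone: 2670 kg/m³ × 1.796 m/s² × 5615 m = 2.693×10^7 Pa = 0.02693 GPa
peridotite: 3331 kg/m³ × 1.796 m/s² × 32620 m = 1.951×10^8 Pa = 0.1951 GPa
Total = 7.275×10^-4 + 0.02693 + 0.1951 = 0.22280 GPa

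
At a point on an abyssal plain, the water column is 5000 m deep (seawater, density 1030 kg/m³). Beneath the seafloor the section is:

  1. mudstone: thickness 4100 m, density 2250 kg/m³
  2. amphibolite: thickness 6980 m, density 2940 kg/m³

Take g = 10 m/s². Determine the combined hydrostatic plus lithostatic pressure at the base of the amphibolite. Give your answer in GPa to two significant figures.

0.35 GPa

seawater: 1030 kg/m³ × 10 m/s² × 5000 m = 5.150×10^7 Pa = 0.05150 GPa
mudstone: 2250 kg/m³ × 10 m/s² × 4100 m = 9.225×10^7 Pa = 0.09225 GPa
amphibolite: 2940 kg/m³ × 10 m/s² × 6980 m = 2.052×10^8 Pa = 0.2052 GPa
Total = 0.05150 + 0.09225 + 0.2052 = 0.34896 GPa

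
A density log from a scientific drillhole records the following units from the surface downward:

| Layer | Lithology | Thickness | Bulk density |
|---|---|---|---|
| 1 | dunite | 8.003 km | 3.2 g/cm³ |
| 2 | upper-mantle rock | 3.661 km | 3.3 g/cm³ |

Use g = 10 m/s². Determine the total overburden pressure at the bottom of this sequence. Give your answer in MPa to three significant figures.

377 MPa

dunite: 3200 kg/m³ × 10 m/s² × 8003 m = 2.561×10^8 Pa = 256.1 MPa
upper-mantle rock: 3300 kg/m³ × 10 m/s² × 3661 m = 1.208×10^8 Pa = 120.8 MPa
Total = 256.1 + 120.8 = 376.91 MPa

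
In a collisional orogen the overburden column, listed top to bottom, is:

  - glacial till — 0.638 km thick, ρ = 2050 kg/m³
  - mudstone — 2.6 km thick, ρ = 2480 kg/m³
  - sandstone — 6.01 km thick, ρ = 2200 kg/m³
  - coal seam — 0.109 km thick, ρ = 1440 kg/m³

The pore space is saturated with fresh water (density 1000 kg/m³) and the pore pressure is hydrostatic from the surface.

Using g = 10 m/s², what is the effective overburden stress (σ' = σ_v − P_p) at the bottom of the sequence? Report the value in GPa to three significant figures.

Overburden (lithostatic) stress σ_v:
glacial till: 2050 kg/m³ × 10 m/s² × 638 m = 1.308×10^7 Pa = 13.08 MPa
mudstone: 2480 kg/m³ × 10 m/s² × 2600 m = 6.448×10^7 Pa = 64.48 MPa
sandstone: 2200 kg/m³ × 10 m/s² × 6010 m = 1.322×10^8 Pa = 132.2 MPa
coal seam: 1440 kg/m³ × 10 m/s² × 109 m = 1.570×10^6 Pa = 1.570 MPa
Total = 13.08 + 64.48 + 132.2 + 1.570 = 211.35 MPa
Pore pressure P_p = 1000 kg/m³ × 10 m/s² × 9357 m = 9.357×10^7 Pa = 93.57 MPa
Effective stress σ' = σ_v − P_p = 211.3 − 93.57 = 117.78 MPa = 0.11778 GPa

0.118 GPa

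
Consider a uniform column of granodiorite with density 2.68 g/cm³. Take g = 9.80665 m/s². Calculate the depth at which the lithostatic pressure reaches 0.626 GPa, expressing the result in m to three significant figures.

23800 m

h = P/(ρg) = 0.626 GPa / (2680 kg/m³ × 9.80665 m/s²) = 6.260×10^8 Pa / 26282 Pa/m = 23819 m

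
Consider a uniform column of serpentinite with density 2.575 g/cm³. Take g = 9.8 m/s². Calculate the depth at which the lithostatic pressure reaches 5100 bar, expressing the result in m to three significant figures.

20200 m

h = P/(ρg) = 5100 bar / (2575 kg/m³ × 9.8 m/s²) = 5.100×10^8 Pa / 25235 Pa/m = 20210 m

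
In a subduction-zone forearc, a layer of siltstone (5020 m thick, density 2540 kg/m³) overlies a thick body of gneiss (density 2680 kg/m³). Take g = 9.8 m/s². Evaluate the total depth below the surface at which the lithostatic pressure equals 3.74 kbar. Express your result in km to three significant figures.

14.5 km

Pressure at base of upper layers: 2540×9.8×5020 = 1.250×10^8 Pa = 1.250 kbar
Remaining pressure to be supplied by gneiss: 3.740×10^8 − 1.250×10^8 = 2.490×10^8 Pa
Additional depth in gneiss = 2.490×10^8 Pa / (2680 kg/m³ × 9.8 m/s²) = 9482.3 m
Total depth = 5020 m + 9482.3 m = 14502 m
= 14.502 km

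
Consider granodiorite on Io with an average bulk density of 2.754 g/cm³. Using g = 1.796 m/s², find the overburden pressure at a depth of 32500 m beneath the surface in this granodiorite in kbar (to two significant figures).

granodiorite: 2754 kg/m³ × 1.796 m/s² × 32500 m = 1.608×10^8 Pa = 1.608 kbar

1.6 kbar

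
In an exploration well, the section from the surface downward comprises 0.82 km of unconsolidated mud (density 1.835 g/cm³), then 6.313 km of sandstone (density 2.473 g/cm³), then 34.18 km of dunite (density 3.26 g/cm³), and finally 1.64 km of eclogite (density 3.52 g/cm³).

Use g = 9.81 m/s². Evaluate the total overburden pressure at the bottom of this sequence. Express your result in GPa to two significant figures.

unconsolidated mud: 1835 kg/m³ × 9.81 m/s² × 820 m = 1.476×10^7 Pa = 0.01476 GPa
sandstone: 2473 kg/m³ × 9.81 m/s² × 6313 m = 1.532×10^8 Pa = 0.1532 GPa
dunite: 3260 kg/m³ × 9.81 m/s² × 34180 m = 1.093×10^9 Pa = 1.093 GPa
eclogite: 3520 kg/m³ × 9.81 m/s² × 1640 m = 5.663×10^7 Pa = 0.05663 GPa
Total = 0.01476 + 0.1532 + 1.093 + 0.05663 = 1.3176 GPa

1.3 GPa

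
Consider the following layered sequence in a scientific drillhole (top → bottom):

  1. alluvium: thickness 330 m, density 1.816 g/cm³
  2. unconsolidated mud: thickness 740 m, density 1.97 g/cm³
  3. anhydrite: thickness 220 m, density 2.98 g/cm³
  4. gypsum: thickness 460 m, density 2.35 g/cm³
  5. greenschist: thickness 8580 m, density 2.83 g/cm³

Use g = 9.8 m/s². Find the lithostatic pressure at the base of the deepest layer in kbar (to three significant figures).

2.75 kbar

alluvium: 1816 kg/m³ × 9.8 m/s² × 330 m = 5.873×10^6 Pa = 0.05873 kbar
unconsolidated mud: 1970 kg/m³ × 9.8 m/s² × 740 m = 1.429×10^7 Pa = 0.1429 kbar
anhydrite: 2980 kg/m³ × 9.8 m/s² × 220 m = 6.425×10^6 Pa = 0.06425 kbar
gypsum: 2350 kg/m³ × 9.8 m/s² × 460 m = 1.059×10^7 Pa = 0.1059 kbar
greenschist: 2830 kg/m³ × 9.8 m/s² × 8580 m = 2.380×10^8 Pa = 2.380 kbar
Total = 0.05873 + 0.1429 + 0.06425 + 0.1059 + 2.380 = 2.7514 kbar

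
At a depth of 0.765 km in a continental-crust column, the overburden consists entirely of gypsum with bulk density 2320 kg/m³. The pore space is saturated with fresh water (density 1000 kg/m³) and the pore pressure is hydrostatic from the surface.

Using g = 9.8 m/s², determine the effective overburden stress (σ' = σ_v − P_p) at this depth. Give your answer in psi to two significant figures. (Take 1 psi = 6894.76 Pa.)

Overburden (lithostatic) stress σ_v:
gypsum: 2320 kg/m³ × 9.8 m/s² × 765 m = 1.739×10^7 Pa = 17.39 MPa
Pore pressure P_p = 1000 kg/m³ × 9.8 m/s² × 765 m = 7.497×10^6 Pa = 7.497 MPa
Effective stress σ' = σ_v − P_p = 17.39 − 7.497 = 9.8960 MPa = 1435.3 psi

1400 psi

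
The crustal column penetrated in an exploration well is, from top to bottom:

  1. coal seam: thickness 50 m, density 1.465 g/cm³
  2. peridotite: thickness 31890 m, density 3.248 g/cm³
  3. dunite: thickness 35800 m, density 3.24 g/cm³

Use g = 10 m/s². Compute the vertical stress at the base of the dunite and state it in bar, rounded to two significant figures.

coal seam: 1465 kg/m³ × 10 m/s² × 50 m = 7.325×10^5 Pa = 7.325 bar
peridotite: 3248 kg/m³ × 10 m/s² × 31890 m = 1.036×10^9 Pa = 10358 bar
dunite: 3240 kg/m³ × 10 m/s² × 35800 m = 1.160×10^9 Pa = 11599 bar
Total = 7.325 + 10358 + 11599 = 21964 bar

22000 bar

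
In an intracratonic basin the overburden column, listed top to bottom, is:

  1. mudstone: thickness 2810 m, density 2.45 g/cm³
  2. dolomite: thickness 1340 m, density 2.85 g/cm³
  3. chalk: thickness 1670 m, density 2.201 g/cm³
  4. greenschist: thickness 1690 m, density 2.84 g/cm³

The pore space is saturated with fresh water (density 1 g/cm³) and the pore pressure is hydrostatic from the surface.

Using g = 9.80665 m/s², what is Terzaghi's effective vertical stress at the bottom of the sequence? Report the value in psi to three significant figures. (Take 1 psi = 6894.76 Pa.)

16600 psi

Overburden (lithostatic) stress σ_v:
mudstone: 2450 kg/m³ × 9.80665 m/s² × 2810 m = 6.751×10^7 Pa = 67.51 MPa
dolomite: 2850 kg/m³ × 9.80665 m/s² × 1340 m = 3.745×10^7 Pa = 37.45 MPa
chalk: 2201 kg/m³ × 9.80665 m/s² × 1670 m = 3.605×10^7 Pa = 36.05 MPa
greenschist: 2840 kg/m³ × 9.80665 m/s² × 1690 m = 4.707×10^7 Pa = 47.07 MPa
Total = 67.51 + 37.45 + 36.05 + 47.07 = 188.08 MPa
Pore pressure P_p = 1000 kg/m³ × 9.80665 m/s² × 7510 m = 7.365×10^7 Pa = 73.65 MPa
Effective stress σ' = σ_v − P_p = 188.1 − 73.65 = 114.43 MPa = 16597 psi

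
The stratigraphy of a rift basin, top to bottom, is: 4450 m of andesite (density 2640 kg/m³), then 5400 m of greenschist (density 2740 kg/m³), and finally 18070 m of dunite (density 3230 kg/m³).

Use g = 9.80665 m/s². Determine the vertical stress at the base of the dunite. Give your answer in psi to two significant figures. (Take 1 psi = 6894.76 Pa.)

120000 psi

andesite: 2640 kg/m³ × 9.80665 m/s² × 4450 m = 1.152×10^8 Pa = 16710 psi
greenschist: 2740 kg/m³ × 9.80665 m/s² × 5400 m = 1.451×10^8 Pa = 21045 psi
dunite: 3230 kg/m³ × 9.80665 m/s² × 18070 m = 5.724×10^8 Pa = 83016 psi
Total = 16710 + 21045 + 83016 = 1.2077×10^5 psi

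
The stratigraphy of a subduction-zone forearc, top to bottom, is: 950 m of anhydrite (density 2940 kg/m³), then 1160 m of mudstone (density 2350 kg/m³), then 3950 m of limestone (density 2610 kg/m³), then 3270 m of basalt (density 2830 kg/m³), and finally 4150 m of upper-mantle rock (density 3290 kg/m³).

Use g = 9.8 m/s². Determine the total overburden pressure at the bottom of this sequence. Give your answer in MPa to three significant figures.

380 MPa

anhydrite: 2940 kg/m³ × 9.8 m/s² × 950 m = 2.737×10^7 Pa = 27.37 MPa
mudstone: 2350 kg/m³ × 9.8 m/s² × 1160 m = 2.671×10^7 Pa = 26.71 MPa
limestone: 2610 kg/m³ × 9.8 m/s² × 3950 m = 1.010×10^8 Pa = 101.0 MPa
basalt: 2830 kg/m³ × 9.8 m/s² × 3270 m = 9.069×10^7 Pa = 90.69 MPa
upper-mantle rock: 3290 kg/m³ × 9.8 m/s² × 4150 m = 1.338×10^8 Pa = 133.8 MPa
Total = 27.37 + 26.71 + 101.0 + 90.69 + 133.8 = 379.61 MPa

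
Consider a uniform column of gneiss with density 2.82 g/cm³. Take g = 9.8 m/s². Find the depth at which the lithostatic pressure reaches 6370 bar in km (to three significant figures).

23.0 km

h = P/(ρg) = 6370 bar / (2820 kg/m³ × 9.8 m/s²) = 6.370×10^8 Pa / 27636 Pa/m = 23050 m
= 23.050 km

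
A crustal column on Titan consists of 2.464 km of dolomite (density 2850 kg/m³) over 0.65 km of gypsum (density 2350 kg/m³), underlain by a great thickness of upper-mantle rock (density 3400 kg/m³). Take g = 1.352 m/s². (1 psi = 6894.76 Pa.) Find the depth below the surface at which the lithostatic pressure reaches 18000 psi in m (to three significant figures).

Pressure at base of upper layers: 2850×1.352×2464 + 2350×1.352×650 = 1.156×10^7 Pa = 1677 psi
Remaining pressure to be supplied by upper-mantle rock: 1.241×10^8 − 1.156×10^7 = 1.125×10^8 Pa
Additional depth in upper-mantle rock = 1.125×10^8 Pa / (3400 kg/m³ × 1.352 m/s²) = 24484 m
Total depth = 3114 m + 24484 m = 27598 m

27600 m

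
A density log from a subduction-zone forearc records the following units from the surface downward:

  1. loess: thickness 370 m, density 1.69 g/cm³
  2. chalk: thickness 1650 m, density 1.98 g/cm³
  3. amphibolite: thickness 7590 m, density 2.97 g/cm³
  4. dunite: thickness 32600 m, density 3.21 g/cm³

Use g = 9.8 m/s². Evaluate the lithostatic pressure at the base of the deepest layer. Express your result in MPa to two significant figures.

loess: 1690 kg/m³ × 9.8 m/s² × 370 m = 6.128×10^6 Pa = 6.128 MPa
chalk: 1980 kg/m³ × 9.8 m/s² × 1650 m = 3.202×10^7 Pa = 32.02 MPa
amphibolite: 2970 kg/m³ × 9.8 m/s² × 7590 m = 2.209×10^8 Pa = 220.9 MPa
dunite: 3210 kg/m³ × 9.8 m/s² × 32600 m = 1.026×10^9 Pa = 1026 MPa
Total = 6.128 + 32.02 + 220.9 + 1026 = 1284.6 MPa

1300 MPa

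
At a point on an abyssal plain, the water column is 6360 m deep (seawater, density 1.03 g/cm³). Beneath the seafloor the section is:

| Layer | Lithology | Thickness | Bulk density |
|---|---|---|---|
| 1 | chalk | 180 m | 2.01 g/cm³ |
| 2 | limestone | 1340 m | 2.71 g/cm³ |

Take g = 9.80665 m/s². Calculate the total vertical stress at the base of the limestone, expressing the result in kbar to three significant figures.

seawater: 1030 kg/m³ × 9.80665 m/s² × 6360 m = 6.424×10^7 Pa = 0.6424 kbar
chalk: 2010 kg/m³ × 9.80665 m/s² × 180 m = 3.548×10^6 Pa = 0.03548 kbar
limestone: 2710 kg/m³ × 9.80665 m/s² × 1340 m = 3.561×10^7 Pa = 0.3561 kbar
Total = 0.6424 + 0.03548 + 0.3561 = 1.0340 kbar

1.03 kbar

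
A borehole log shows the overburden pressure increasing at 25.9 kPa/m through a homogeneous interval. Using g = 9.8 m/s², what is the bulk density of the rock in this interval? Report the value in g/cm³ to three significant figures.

2.64 g/cm³

ρ = (dP/dz)/g = 25.9 kPa/m / 9.8 m/s² = 25900 Pa/m / 9.8 m/s² = 2642.9 kg/m³
= 2.643 g/cm³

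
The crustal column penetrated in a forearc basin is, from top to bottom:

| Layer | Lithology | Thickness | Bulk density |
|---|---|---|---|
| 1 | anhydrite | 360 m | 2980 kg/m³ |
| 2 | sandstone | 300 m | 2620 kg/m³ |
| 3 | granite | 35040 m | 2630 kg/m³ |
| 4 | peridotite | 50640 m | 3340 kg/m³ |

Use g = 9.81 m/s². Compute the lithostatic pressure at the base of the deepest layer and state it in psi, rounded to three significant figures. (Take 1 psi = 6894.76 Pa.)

374000 psi

anhydrite: 2980 kg/m³ × 9.81 m/s² × 360 m = 1.052×10^7 Pa = 1526 psi
sandstone: 2620 kg/m³ × 9.81 m/s² × 300 m = 7.711×10^6 Pa = 1118 psi
granite: 2630 kg/m³ × 9.81 m/s² × 35040 m = 9.040×10^8 Pa = 1.311×10^5 psi
peridotite: 3340 kg/m³ × 9.81 m/s² × 50640 m = 1.659×10^9 Pa = 2.407×10^5 psi
Total = 1526 + 1118 + 1.311×10^5 + 2.407×10^5 = 3.7442×10^5 psi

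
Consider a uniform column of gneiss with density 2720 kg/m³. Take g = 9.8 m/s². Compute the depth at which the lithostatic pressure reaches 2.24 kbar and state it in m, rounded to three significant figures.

8400 m

h = P/(ρg) = 2.24 kbar / (2720 kg/m³ × 9.8 m/s²) = 2.240×10^8 Pa / 26656 Pa/m = 8403.4 m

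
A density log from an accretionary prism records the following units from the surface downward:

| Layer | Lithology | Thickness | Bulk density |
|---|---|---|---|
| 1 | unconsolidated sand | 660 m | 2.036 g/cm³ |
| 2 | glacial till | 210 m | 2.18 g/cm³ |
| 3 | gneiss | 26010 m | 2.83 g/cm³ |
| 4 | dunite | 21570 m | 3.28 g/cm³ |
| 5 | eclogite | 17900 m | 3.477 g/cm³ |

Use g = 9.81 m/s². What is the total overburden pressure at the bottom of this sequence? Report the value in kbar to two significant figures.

unconsolidated sand: 2036 kg/m³ × 9.81 m/s² × 660 m = 1.318×10^7 Pa = 0.1318 kbar
glacial till: 2180 kg/m³ × 9.81 m/s² × 210 m = 4.491×10^6 Pa = 0.04491 kbar
gneiss: 2830 kg/m³ × 9.81 m/s² × 26010 m = 7.221×10^8 Pa = 7.221 kbar
dunite: 3280 kg/m³ × 9.81 m/s² × 21570 m = 6.941×10^8 Pa = 6.941 kbar
eclogite: 3477 kg/m³ × 9.81 m/s² × 17900 m = 6.106×10^8 Pa = 6.106 kbar
Total = 0.1318 + 0.04491 + 7.221 + 6.941 + 6.106 = 20.444 kbar

20 kbar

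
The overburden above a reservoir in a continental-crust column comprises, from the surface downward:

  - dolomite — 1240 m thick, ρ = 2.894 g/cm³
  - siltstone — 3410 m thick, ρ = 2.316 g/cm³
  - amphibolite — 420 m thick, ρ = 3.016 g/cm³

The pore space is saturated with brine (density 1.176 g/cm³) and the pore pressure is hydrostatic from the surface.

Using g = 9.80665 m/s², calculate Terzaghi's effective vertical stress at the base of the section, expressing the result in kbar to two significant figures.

Overburden (lithostatic) stress σ_v:
dolomite: 2894 kg/m³ × 9.80665 m/s² × 1240 m = 3.519×10^7 Pa = 35.19 MPa
siltstone: 2316 kg/m³ × 9.80665 m/s² × 3410 m = 7.745×10^7 Pa = 77.45 MPa
amphibolite: 3016 kg/m³ × 9.80665 m/s² × 420 m = 1.242×10^7 Pa = 12.42 MPa
Total = 35.19 + 77.45 + 12.42 = 125.06 MPa
Pore pressure P_p = 1176 kg/m³ × 9.80665 m/s² × 5070 m = 5.847×10^7 Pa = 58.47 MPa
Effective stress σ' = σ_v − P_p = 125.1 − 58.47 = 66.592 MPa = 0.66592 kbar

0.67 kbar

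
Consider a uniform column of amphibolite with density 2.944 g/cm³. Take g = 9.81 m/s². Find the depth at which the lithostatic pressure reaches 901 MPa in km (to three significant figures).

31.2 km

h = P/(ρg) = 901 MPa / (2944 kg/m³ × 9.81 m/s²) = 9.010×10^8 Pa / 28881 Pa/m = 31197 m
= 31.197 km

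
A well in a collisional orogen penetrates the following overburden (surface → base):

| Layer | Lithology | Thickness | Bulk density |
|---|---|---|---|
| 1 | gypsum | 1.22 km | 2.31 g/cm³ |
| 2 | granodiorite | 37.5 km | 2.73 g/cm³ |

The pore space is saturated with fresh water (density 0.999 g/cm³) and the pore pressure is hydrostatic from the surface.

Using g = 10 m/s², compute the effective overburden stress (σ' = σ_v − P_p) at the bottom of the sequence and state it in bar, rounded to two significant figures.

Overburden (lithostatic) stress σ_v:
gypsum: 2310 kg/m³ × 10 m/s² × 1220 m = 2.818×10^7 Pa = 28.18 MPa
granodiorite: 2730 kg/m³ × 10 m/s² × 37500 m = 1.024×10^9 Pa = 1024 MPa
Total = 28.18 + 1024 = 1051.9 MPa
Pore pressure P_p = 999 kg/m³ × 10 m/s² × 38720 m = 3.868×10^8 Pa = 386.8 MPa
Effective stress σ' = σ_v − P_p = 1052 − 386.8 = 665.12 MPa = 6651.2 bar

6700 bar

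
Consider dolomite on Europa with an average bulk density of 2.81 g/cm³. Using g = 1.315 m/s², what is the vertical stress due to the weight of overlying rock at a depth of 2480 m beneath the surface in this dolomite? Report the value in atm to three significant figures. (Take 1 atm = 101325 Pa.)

90.4 atm

dolomite: 2810 kg/m³ × 1.315 m/s² × 2480 m = 9.164×10^6 Pa = 90.44 atm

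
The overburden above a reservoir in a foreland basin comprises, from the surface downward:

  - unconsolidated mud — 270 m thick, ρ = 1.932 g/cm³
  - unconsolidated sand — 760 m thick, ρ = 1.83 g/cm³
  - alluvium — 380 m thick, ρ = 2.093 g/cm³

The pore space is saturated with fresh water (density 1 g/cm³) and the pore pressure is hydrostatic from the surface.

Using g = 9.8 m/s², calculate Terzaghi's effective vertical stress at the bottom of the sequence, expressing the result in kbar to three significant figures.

0.127 kbar

Overburden (lithostatic) stress σ_v:
unconsolidated mud: 1932 kg/m³ × 9.8 m/s² × 270 m = 5.112×10^6 Pa = 5.112 MPa
unconsolidated sand: 1830 kg/m³ × 9.8 m/s² × 760 m = 1.363×10^7 Pa = 13.63 MPa
alluvium: 2093 kg/m³ × 9.8 m/s² × 380 m = 7.794×10^6 Pa = 7.794 MPa
Total = 5.112 + 13.63 + 7.794 = 26.536 MPa
Pore pressure P_p = 1000 kg/m³ × 9.8 m/s² × 1410 m = 1.382×10^7 Pa = 13.82 MPa
Effective stress σ' = σ_v − P_p = 26.54 − 13.82 = 12.718 MPa = 0.12718 kbar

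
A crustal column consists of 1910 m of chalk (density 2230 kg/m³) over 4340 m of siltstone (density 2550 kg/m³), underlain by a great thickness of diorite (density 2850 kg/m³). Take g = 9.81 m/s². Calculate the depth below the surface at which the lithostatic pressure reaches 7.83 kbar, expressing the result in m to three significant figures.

Pressure at base of upper layers: 2230×9.81×1910 + 2550×9.81×4340 = 1.504×10^8 Pa = 1.504 kbar
Remaining pressure to be supplied by diorite: 7.830×10^8 − 1.504×10^8 = 6.326×10^8 Pa
Additional depth in diorite = 6.326×10^8 Pa / (2850 kg/m³ × 9.81 m/s²) = 22628 m
Total depth = 6250 m + 22628 m = 28878 m

28900 m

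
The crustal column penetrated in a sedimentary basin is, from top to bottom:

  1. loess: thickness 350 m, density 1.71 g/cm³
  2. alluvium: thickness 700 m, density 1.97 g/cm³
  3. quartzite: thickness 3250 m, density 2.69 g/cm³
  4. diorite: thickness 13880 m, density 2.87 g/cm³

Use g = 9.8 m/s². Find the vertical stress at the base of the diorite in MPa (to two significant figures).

loess: 1710 kg/m³ × 9.8 m/s² × 350 m = 5.865×10^6 Pa = 5.865 MPa
alluvium: 1970 kg/m³ × 9.8 m/s² × 700 m = 1.351×10^7 Pa = 13.51 MPa
quartzite: 2690 kg/m³ × 9.8 m/s² × 3250 m = 8.568×10^7 Pa = 85.68 MPa
diorite: 2870 kg/m³ × 9.8 m/s² × 13880 m = 3.904×10^8 Pa = 390.4 MPa
Total = 5.865 + 13.51 + 85.68 + 390.4 = 495.44 MPa

500 MPa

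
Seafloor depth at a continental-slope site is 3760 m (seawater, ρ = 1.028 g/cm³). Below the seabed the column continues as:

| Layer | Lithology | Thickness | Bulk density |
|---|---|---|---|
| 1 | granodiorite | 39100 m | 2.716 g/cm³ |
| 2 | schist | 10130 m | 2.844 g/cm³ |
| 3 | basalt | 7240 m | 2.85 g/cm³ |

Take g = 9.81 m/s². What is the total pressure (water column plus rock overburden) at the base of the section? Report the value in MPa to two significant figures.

seawater: 1028 kg/m³ × 9.81 m/s² × 3760 m = 3.792×10^7 Pa = 37.92 MPa
granodiorite: 2716 kg/m³ × 9.81 m/s² × 39100 m = 1.042×10^9 Pa = 1042 MPa
schist: 2844 kg/m³ × 9.81 m/s² × 10130 m = 2.826×10^8 Pa = 282.6 MPa
basalt: 2850 kg/m³ × 9.81 m/s² × 7240 m = 2.024×10^8 Pa = 202.4 MPa
Total = 37.92 + 1042 + 282.6 + 202.4 = 1564.7 MPa

1600 MPa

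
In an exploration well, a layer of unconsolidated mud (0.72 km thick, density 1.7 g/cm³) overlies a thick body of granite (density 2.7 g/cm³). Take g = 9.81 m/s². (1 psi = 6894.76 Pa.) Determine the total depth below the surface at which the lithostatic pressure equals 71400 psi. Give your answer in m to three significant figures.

18900 m

Pressure at base of upper layers: 1700×9.81×720 = 1.201×10^7 Pa = 1742 psi
Remaining pressure to be supplied by granite: 4.923×10^8 − 1.201×10^7 = 4.803×10^8 Pa
Additional depth in granite = 4.803×10^8 Pa / (2700 kg/m³ × 9.81 m/s²) = 18133 m
Total depth = 720 m + 18133 m = 18853 m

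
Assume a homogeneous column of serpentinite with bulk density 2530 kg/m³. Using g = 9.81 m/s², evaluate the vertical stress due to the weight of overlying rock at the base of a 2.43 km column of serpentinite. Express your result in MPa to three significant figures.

60.3 MPa

serpentinite: 2530 kg/m³ × 9.81 m/s² × 2430 m = 6.031×10^7 Pa = 60.31 MPa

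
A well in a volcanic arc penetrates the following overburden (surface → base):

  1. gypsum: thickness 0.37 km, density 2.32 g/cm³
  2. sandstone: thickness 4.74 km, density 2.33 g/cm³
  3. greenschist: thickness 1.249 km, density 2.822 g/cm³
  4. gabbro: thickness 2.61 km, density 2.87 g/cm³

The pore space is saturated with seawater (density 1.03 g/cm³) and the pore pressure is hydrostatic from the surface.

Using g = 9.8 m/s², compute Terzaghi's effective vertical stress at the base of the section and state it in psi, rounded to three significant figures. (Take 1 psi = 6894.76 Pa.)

19400 psi

Overburden (lithostatic) stress σ_v:
gypsum: 2320 kg/m³ × 9.8 m/s² × 370 m = 8.412×10^6 Pa = 8.412 MPa
sandstone: 2330 kg/m³ × 9.8 m/s² × 4740 m = 1.082×10^8 Pa = 108.2 MPa
greenschist: 2822 kg/m³ × 9.8 m/s² × 1249 m = 3.454×10^7 Pa = 34.54 MPa
gabbro: 2870 kg/m³ × 9.8 m/s² × 2610 m = 7.341×10^7 Pa = 73.41 MPa
Total = 8.412 + 108.2 + 34.54 + 73.41 = 224.60 MPa
Pore pressure P_p = 1030 kg/m³ × 9.8 m/s² × 8969 m = 9.053×10^7 Pa = 90.53 MPa
Effective stress σ' = σ_v − P_p = 224.6 − 90.53 = 134.06 MPa = 19444 psi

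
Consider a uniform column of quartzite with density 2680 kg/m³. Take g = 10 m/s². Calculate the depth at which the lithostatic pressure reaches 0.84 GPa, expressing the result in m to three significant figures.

h = P/(ρg) = 0.84 GPa / (2680 kg/m³ × 10 m/s²) = 8.400×10^8 Pa / 26800 Pa/m = 31343 m

31300 m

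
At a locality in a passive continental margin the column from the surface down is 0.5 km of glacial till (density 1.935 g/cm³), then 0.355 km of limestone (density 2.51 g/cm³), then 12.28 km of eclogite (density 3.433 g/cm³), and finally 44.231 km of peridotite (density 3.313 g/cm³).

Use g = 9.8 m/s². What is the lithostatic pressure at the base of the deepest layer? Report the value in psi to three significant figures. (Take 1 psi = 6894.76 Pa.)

glacial till: 1935 kg/m³ × 9.8 m/s² × 500 m = 9.482×10^6 Pa = 1375 psi
limestone: 2510 kg/m³ × 9.8 m/s² × 355 m = 8.732×10^6 Pa = 1267 psi
eclogite: 3433 kg/m³ × 9.8 m/s² × 12280 m = 4.131×10^8 Pa = 59921 psi
peridotite: 3313 kg/m³ × 9.8 m/s² × 44231 m = 1.436×10^9 Pa = 2.083×10^5 psi
Total = 1375 + 1267 + 59921 + 2.083×10^5 = 2.7085×10^5 psi

271000 psi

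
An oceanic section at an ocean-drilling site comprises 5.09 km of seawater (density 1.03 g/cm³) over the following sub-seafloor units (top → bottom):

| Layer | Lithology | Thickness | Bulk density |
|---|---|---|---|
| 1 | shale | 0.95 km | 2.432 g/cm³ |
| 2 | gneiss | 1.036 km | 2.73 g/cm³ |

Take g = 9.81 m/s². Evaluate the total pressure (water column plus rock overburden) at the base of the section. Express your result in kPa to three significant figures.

seawater: 1030 kg/m³ × 9.81 m/s² × 5090 m = 5.143×10^7 Pa = 51431 kPa
shale: 2432 kg/m³ × 9.81 m/s² × 950 m = 2.267×10^7 Pa = 22665 kPa
gneiss: 2730 kg/m³ × 9.81 m/s² × 1036 m = 2.775×10^7 Pa = 27745 kPa
Total = 51431 + 22665 + 27745 = 1.0184×10^5 kPa

102000 kPa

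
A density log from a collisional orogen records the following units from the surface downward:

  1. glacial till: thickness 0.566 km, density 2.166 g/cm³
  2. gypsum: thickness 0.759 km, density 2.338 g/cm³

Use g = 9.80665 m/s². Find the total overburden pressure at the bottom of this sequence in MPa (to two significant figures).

glacial till: 2166 kg/m³ × 9.80665 m/s² × 566 m = 1.202×10^7 Pa = 12.02 MPa
gypsum: 2338 kg/m³ × 9.80665 m/s² × 759 m = 1.740×10^7 Pa = 17.40 MPa
Total = 12.02 + 17.40 = 29.425 MPa

29 MPa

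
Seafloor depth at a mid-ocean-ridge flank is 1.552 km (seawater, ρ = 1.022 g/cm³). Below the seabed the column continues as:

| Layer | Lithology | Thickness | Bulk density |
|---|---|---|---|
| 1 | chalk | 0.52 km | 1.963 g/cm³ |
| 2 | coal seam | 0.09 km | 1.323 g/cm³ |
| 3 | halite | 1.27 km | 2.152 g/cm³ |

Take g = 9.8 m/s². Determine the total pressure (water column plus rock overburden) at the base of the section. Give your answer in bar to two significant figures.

530 bar

seawater: 1022 kg/m³ × 9.8 m/s² × 1552 m = 1.554×10^7 Pa = 155.4 bar
chalk: 1963 kg/m³ × 9.8 m/s² × 520 m = 1.000×10^7 Pa = 100.0 bar
coal seam: 1323 kg/m³ × 9.8 m/s² × 90 m = 1.167×10^6 Pa = 11.67 bar
halite: 2152 kg/m³ × 9.8 m/s² × 1270 m = 2.678×10^7 Pa = 267.8 bar
Total = 155.4 + 100.0 + 11.67 + 267.8 = 534.98 bar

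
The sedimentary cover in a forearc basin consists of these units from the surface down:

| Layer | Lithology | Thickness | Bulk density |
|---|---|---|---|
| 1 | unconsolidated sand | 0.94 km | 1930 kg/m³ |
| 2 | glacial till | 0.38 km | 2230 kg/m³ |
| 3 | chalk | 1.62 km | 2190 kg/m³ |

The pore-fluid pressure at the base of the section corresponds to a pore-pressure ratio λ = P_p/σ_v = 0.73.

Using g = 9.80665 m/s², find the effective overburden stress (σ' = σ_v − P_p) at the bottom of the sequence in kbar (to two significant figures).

Overburden (lithostatic) stress σ_v:
unconsolidated sand: 1930 kg/m³ × 9.80665 m/s² × 940 m = 1.779×10^7 Pa = 17.79 MPa
glacial till: 2230 kg/m³ × 9.80665 m/s² × 380 m = 8.310×10^6 Pa = 8.310 MPa
chalk: 2190 kg/m³ × 9.80665 m/s² × 1620 m = 3.479×10^7 Pa = 34.79 MPa
Total = 17.79 + 8.310 + 34.79 = 60.893 MPa
Pore pressure P_p = λ·σ_v = 0.73 × 60.89 MPa = 44.45 MPa
Effective stress σ' = σ_v − P_p = 60.89 − 44.45 = 16.441 MPa = 0.16441 kbar

0.16 kbar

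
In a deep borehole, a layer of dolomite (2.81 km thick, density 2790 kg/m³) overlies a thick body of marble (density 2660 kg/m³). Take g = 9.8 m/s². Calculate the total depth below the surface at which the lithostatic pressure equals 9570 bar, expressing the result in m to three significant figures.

36600 m

Pressure at base of upper layers: 2790×9.8×2810 = 7.683×10^7 Pa = 768.3 bar
Remaining pressure to be supplied by marble: 9.570×10^8 − 7.683×10^7 = 8.802×10^8 Pa
Additional depth in marble = 8.802×10^8 Pa / (2660 kg/m³ × 9.8 m/s²) = 33764 m
Total depth = 2810 m + 33764 m = 36574 m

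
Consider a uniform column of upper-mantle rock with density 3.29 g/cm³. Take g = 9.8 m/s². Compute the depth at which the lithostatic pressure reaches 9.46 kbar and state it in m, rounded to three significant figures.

29300 m

h = P/(ρg) = 9.46 kbar / (3290 kg/m³ × 9.8 m/s²) = 9.460×10^8 Pa / 32242 Pa/m = 29341 m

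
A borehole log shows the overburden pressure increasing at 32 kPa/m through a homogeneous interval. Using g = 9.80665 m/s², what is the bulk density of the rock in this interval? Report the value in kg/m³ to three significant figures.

3260 kg/m³

ρ = (dP/dz)/g = 32 kPa/m / 9.80665 m/s² = 32000 Pa/m / 9.80665 m/s² = 3263.1 kg/m³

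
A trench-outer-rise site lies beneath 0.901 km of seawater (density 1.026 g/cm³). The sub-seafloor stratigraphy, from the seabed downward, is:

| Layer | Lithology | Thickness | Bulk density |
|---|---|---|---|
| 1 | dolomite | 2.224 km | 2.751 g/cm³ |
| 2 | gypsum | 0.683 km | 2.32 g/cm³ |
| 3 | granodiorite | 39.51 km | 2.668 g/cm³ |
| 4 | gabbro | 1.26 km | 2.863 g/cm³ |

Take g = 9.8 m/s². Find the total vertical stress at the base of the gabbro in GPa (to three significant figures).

seawater: 1026 kg/m³ × 9.8 m/s² × 901 m = 9.059×10^6 Pa = 9.059×10^-3 GPa
dolomite: 2751 kg/m³ × 9.8 m/s² × 2224 m = 5.996×10^7 Pa = 0.05996 GPa
gypsum: 2320 kg/m³ × 9.8 m/s² × 683 m = 1.553×10^7 Pa = 0.01553 GPa
granodiorite: 2668 kg/m³ × 9.8 m/s² × 39510 m = 1.033×10^9 Pa = 1.033 GPa
gabbro: 2863 kg/m³ × 9.8 m/s² × 1260 m = 3.535×10^7 Pa = 0.03535 GPa
Total = 9.059×10^-3 + 0.05996 + 0.01553 + 1.033 + 0.03535 = 1.1529 GPa

1.15 GPa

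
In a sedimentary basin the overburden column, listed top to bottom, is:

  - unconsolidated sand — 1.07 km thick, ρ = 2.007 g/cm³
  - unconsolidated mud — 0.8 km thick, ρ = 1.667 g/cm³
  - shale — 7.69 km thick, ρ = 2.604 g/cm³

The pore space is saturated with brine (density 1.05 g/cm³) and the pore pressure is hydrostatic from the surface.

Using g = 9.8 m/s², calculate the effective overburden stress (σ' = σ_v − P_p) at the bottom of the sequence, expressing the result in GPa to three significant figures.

Overburden (lithostatic) stress σ_v:
unconsolidated sand: 2007 kg/m³ × 9.8 m/s² × 1070 m = 2.105×10^7 Pa = 21.05 MPa
unconsolidated mud: 1667 kg/m³ × 9.8 m/s² × 800 m = 1.307×10^7 Pa = 13.07 MPa
shale: 2604 kg/m³ × 9.8 m/s² × 7690 m = 1.962×10^8 Pa = 196.2 MPa
Total = 21.05 + 13.07 + 196.2 = 230.36 MPa
Pore pressure P_p = 1050 kg/m³ × 9.8 m/s² × 9560 m = 9.837×10^7 Pa = 98.37 MPa
Effective stress σ' = σ_v − P_p = 230.4 − 98.37 = 131.98 MPa = 0.13198 GPa

0.132 GPa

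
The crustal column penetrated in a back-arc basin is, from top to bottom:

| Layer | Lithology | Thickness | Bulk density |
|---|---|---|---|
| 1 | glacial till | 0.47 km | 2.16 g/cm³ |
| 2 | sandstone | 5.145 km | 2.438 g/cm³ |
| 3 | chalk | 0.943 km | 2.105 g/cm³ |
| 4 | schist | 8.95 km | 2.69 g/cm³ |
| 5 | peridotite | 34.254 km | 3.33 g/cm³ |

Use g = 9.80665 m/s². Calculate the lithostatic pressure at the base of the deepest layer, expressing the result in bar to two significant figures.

glacial till: 2160 kg/m³ × 9.80665 m/s² × 470 m = 9.956×10^6 Pa = 99.56 bar
sandstone: 2438 kg/m³ × 9.80665 m/s² × 5145 m = 1.230×10^8 Pa = 1230 bar
chalk: 2105 kg/m³ × 9.80665 m/s² × 943 m = 1.947×10^7 Pa = 194.7 bar
schist: 2690 kg/m³ × 9.80665 m/s² × 8950 m = 2.361×10^8 Pa = 2361 bar
peridotite: 3330 kg/m³ × 9.80665 m/s² × 34254 m = 1.119×10^9 Pa = 11186 bar
Total = 99.56 + 1230 + 194.7 + 2361 + 11186 = 15071 bar

15000 bar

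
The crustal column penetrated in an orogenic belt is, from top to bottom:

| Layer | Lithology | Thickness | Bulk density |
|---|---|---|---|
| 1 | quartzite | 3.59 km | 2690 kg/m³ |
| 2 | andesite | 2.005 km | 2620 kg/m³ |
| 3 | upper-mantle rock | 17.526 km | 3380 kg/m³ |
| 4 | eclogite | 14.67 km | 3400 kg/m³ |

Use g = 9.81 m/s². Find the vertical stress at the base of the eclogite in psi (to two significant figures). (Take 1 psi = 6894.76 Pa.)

quartzite: 2690 kg/m³ × 9.81 m/s² × 3590 m = 9.474×10^7 Pa = 13740 psi
andesite: 2620 kg/m³ × 9.81 m/s² × 2005 m = 5.153×10^7 Pa = 7474 psi
upper-mantle rock: 3380 kg/m³ × 9.81 m/s² × 17526 m = 5.811×10^8 Pa = 84285 psi
eclogite: 3400 kg/m³ × 9.81 m/s² × 14670 m = 4.893×10^8 Pa = 70967 psi
Total = 13740 + 7474 + 84285 + 70967 = 1.7647×10^5 psi

180000 psi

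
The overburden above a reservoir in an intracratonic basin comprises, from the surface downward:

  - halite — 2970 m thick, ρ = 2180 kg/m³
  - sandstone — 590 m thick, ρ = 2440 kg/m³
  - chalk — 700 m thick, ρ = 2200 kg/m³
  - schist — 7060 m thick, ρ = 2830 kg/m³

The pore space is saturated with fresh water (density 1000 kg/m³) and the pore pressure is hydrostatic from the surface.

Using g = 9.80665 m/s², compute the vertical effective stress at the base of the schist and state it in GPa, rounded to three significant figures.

0.178 GPa

Overburden (lithostatic) stress σ_v:
halite: 2180 kg/m³ × 9.80665 m/s² × 2970 m = 6.349×10^7 Pa = 63.49 MPa
sandstone: 2440 kg/m³ × 9.80665 m/s² × 590 m = 1.412×10^7 Pa = 14.12 MPa
chalk: 2200 kg/m³ × 9.80665 m/s² × 700 m = 1.510×10^7 Pa = 15.10 MPa
schist: 2830 kg/m³ × 9.80665 m/s² × 7060 m = 1.959×10^8 Pa = 195.9 MPa
Total = 63.49 + 14.12 + 15.10 + 195.9 = 288.65 MPa
Pore pressure P_p = 1000 kg/m³ × 9.80665 m/s² × 11320 m = 1.110×10^8 Pa = 111.0 MPa
Effective stress σ' = σ_v − P_p = 288.6 − 111.0 = 177.64 MPa = 0.17764 GPa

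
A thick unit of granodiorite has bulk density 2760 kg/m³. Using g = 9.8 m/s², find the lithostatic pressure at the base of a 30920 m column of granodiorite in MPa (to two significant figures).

840 MPa

granodiorite: 2760 kg/m³ × 9.8 m/s² × 30920 m = 8.363×10^8 Pa = 836.3 MPa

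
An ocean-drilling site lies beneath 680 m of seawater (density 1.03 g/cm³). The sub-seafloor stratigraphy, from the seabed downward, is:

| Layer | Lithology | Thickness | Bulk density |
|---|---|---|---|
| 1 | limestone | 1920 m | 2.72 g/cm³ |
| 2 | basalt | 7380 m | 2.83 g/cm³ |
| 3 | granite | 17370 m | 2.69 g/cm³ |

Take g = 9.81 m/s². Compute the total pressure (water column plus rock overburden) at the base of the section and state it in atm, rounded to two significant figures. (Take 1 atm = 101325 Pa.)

7100 atm

seawater: 1030 kg/m³ × 9.81 m/s² × 680 m = 6.871×10^6 Pa = 67.81 atm
limestone: 2720 kg/m³ × 9.81 m/s² × 1920 m = 5.123×10^7 Pa = 505.6 atm
basalt: 2830 kg/m³ × 9.81 m/s² × 7380 m = 2.049×10^8 Pa = 2022 atm
granite: 2690 kg/m³ × 9.81 m/s² × 17370 m = 4.584×10^8 Pa = 4524 atm
Total = 67.81 + 505.6 + 2022 + 4524 = 7119.3 atm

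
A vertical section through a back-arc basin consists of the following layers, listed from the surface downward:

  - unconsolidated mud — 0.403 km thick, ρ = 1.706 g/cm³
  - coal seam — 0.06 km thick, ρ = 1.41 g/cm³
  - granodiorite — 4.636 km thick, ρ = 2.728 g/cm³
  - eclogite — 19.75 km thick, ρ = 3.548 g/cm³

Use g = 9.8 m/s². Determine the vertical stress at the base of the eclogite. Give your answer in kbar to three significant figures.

unconsolidated mud: 1706 kg/m³ × 9.8 m/s² × 403 m = 6.738×10^6 Pa = 0.06738 kbar
coal seam: 1410 kg/m³ × 9.8 m/s² × 60 m = 8.291×10^5 Pa = 8.291×10^-3 kbar
granodiorite: 2728 kg/m³ × 9.8 m/s² × 4636 m = 1.239×10^8 Pa = 1.239 kbar
eclogite: 3548 kg/m³ × 9.8 m/s² × 19750 m = 6.867×10^8 Pa = 6.867 kbar
Total = 0.06738 + 8.291×10^-3 + 1.239 + 6.867 = 8.1822 kbar

8.18 kbar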